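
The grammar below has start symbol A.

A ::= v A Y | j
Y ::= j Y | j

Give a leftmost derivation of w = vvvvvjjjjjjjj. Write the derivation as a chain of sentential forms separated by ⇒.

A ⇒ vAY   [A ::= v A Y]
vAY ⇒ vvAYY   [A ::= v A Y]
vvAYY ⇒ vvvAYYY   [A ::= v A Y]
vvvAYYY ⇒ vvvvAYYYY   [A ::= v A Y]
vvvvAYYYY ⇒ vvvvvAYYYYY   [A ::= v A Y]
vvvvvAYYYYY ⇒ vvvvvjYYYYY   [A ::= j]
vvvvvjYYYYY ⇒ vvvvvjjYYYYY   [Y ::= j Y]
vvvvvjjYYYYY ⇒ vvvvvjjjYYYYY   [Y ::= j Y]
vvvvvjjjYYYYY ⇒ vvvvvjjjjYYYY   [Y ::= j]
vvvvvjjjjYYYY ⇒ vvvvvjjjjjYYY   [Y ::= j]
vvvvvjjjjjYYY ⇒ vvvvvjjjjjjYY   [Y ::= j]
vvvvvjjjjjjYY ⇒ vvvvvjjjjjjjY   [Y ::= j]
vvvvvjjjjjjjY ⇒ vvvvvjjjjjjjj   [Y ::= j]

A ⇒ vAY ⇒ vvAYY ⇒ vvvAYYY ⇒ vvvvAYYYY ⇒ vvvvvAYYYYY ⇒ vvvvvjYYYYY ⇒ vvvvvjjYYYYY ⇒ vvvvvjjjYYYYY ⇒ vvvvvjjjjYYYY ⇒ vvvvvjjjjjYYY ⇒ vvvvvjjjjjjYY ⇒ vvvvvjjjjjjjY ⇒ vvvvvjjjjjjjj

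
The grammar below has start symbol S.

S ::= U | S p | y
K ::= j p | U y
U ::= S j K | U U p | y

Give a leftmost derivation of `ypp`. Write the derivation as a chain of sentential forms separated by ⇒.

S ⇒ Sp   [S ::= S p]
Sp ⇒ Spp   [S ::= S p]
Spp ⇒ Upp   [S ::= U]
Upp ⇒ ypp   [U ::= y]

S ⇒ Sp ⇒ Spp ⇒ Upp ⇒ ypp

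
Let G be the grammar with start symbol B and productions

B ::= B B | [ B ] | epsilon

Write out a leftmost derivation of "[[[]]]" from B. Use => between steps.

B=>BB=>[B]B=>[[B]]B=>[[[B]]]B=>[[[]]]B=>[[[]]]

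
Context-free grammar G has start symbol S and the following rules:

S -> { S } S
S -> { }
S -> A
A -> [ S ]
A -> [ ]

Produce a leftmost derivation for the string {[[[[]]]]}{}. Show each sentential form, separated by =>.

S => {S}S   [S -> { S } S]
{S}S => {A}S   [S -> A]
{A}S => {[S]}S   [A -> [ S ]]
{[S]}S => {[A]}S   [S -> A]
{[A]}S => {[[S]]}S   [A -> [ S ]]
{[[S]]}S => {[[A]]}S   [S -> A]
{[[A]]}S => {[[[S]]]}S   [A -> [ S ]]
{[[[S]]]}S => {[[[A]]]}S   [S -> A]
{[[[A]]]}S => {[[[[]]]]}S   [A -> [ ]]
{[[[[]]]]}S => {[[[[]]]]}{}   [S -> { }]

S => {S}S => {A}S => {[S]}S => {[A]}S => {[[S]]}S => {[[A]]}S => {[[[S]]]}S => {[[[A]]]}S => {[[[[]]]]}S => {[[[[]]]]}{}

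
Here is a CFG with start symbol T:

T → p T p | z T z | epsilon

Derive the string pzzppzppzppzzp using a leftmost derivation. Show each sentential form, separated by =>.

T => pTp => pzTzp => pzzTzzp => pzzpTpzzp => pzzppTppzzp => pzzppzTzppzzp => pzzppzpTpzppzzp => pzzppzppzppzzp

T => pTp   [T → p T p]
pTp => pzTzp   [T → z T z]
pzTzp => pzzTzzp   [T → z T z]
pzzTzzp => pzzpTpzzp   [T → p T p]
pzzpTpzzp => pzzppTppzzp   [T → p T p]
pzzppTppzzp => pzzppzTzppzzp   [T → z T z]
pzzppzTzppzzp => pzzppzpTpzppzzp   [T → p T p]
pzzppzpTpzppzzp => pzzppzppzppzzp   [T → epsilon]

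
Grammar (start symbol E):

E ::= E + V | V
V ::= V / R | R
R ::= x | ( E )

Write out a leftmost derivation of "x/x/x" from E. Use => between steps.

E => V => V/R => V/R/R => R/R/R => x/R/R => x/x/R => x/x/x

E => V   [E ::= V]
V => V/R   [V ::= V / R]
V/R => V/R/R   [V ::= V / R]
V/R/R => R/R/R   [V ::= R]
R/R/R => x/R/R   [R ::= x]
x/R/R => x/x/R   [R ::= x]
x/x/R => x/x/x   [R ::= x]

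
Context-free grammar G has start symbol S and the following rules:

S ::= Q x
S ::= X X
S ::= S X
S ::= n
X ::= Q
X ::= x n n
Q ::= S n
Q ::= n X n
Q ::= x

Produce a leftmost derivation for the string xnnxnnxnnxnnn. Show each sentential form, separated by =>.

S => XX => xnnX => xnnQ => xnnSn => xnnSXn => xnnXXXn => xnnxnnXXn => xnnxnnxnnXn => xnnxnnxnnxnnn

S => XX   [S ::= X X]
XX => xnnX   [X ::= x n n]
xnnX => xnnQ   [X ::= Q]
xnnQ => xnnSn   [Q ::= S n]
xnnSn => xnnSXn   [S ::= S X]
xnnSXn => xnnXXXn   [S ::= X X]
xnnXXXn => xnnxnnXXn   [X ::= x n n]
xnnxnnXXn => xnnxnnxnnXn   [X ::= x n n]
xnnxnnxnnXn => xnnxnnxnnxnnn   [X ::= x n n]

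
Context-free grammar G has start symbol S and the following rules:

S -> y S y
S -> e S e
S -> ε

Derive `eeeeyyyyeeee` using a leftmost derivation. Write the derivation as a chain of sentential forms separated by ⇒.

S ⇒ eSe   [S -> e S e]
eSe ⇒ eeSee   [S -> e S e]
eeSee ⇒ eeeSeee   [S -> e S e]
eeeSeee ⇒ eeeeSeeee   [S -> e S e]
eeeeSeeee ⇒ eeeeySyeeee   [S -> y S y]
eeeeySyeeee ⇒ eeeeyySyyeeee   [S -> y S y]
eeeeyySyyeeee ⇒ eeeeyyyyeeee   [S -> ε]

S ⇒ eSe ⇒ eeSee ⇒ eeeSeee ⇒ eeeeSeeee ⇒ eeeeySyeeee ⇒ eeeeyySyyeeee ⇒ eeeeyyyyeeee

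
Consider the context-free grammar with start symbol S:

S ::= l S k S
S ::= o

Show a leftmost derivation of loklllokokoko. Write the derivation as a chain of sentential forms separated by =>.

S => lSkS   [S ::= l S k S]
lSkS => lokS   [S ::= o]
lokS => loklSkS   [S ::= l S k S]
loklSkS => lokllSkSkS   [S ::= l S k S]
lokllSkSkS => loklllSkSkSkS   [S ::= l S k S]
loklllSkSkSkS => loklllokSkSkS   [S ::= o]
loklllokSkSkS => loklllokokSkS   [S ::= o]
loklllokokSkS => loklllokokokS   [S ::= o]
loklllokokokS => loklllokokoko   [S ::= o]

S=>lSkS=>lokS=>loklSkS=>lokllSkSkS=>loklllSkSkSkS=>loklllokSkSkS=>loklllokokSkS=>loklllokokokS=>loklllokokoko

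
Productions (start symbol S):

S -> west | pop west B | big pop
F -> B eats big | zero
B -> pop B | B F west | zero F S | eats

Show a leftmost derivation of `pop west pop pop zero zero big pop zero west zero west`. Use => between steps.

S => pop west B => pop west B F west => pop west pop B F west => pop west pop B F west F west => pop west pop pop B F west F west => pop west pop pop zero F S F west F west => pop west pop pop zero zero S F west F west => pop west pop pop zero zero big pop F west F west => pop west pop pop zero zero big pop zero west F west => pop west pop pop zero zero big pop zero west zero west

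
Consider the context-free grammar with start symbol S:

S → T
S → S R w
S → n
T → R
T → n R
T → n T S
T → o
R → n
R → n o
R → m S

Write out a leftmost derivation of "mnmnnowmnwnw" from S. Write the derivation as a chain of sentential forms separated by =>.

S => T   [S → T]
T => R   [T → R]
R => mS   [R → m S]
mS => mSRw   [S → S R w]
mSRw => mTRw   [S → T]
mTRw => mnRRw   [T → n R]
mnRRw => mnmSRw   [R → m S]
mnmSRw => mnmSRwRw   [S → S R w]
mnmSRwRw => mnmSRwRwRw   [S → S R w]
mnmSRwRwRw => mnmnRwRwRw   [S → n]
mnmnRwRwRw => mnmnnowRwRw   [R → n o]
mnmnnowRwRw => mnmnnowmSwRw   [R → m S]
mnmnnowmSwRw => mnmnnowmnwRw   [S → n]
mnmnnowmnwRw => mnmnnowmnwnw   [R → n]

S => T => R => mS => mSRw => mTRw => mnRRw => mnmSRw => mnmSRwRw => mnmSRwRwRw => mnmnRwRwRw => mnmnnowRwRw => mnmnnowmSwRw => mnmnnowmnwRw => mnmnnowmnwnw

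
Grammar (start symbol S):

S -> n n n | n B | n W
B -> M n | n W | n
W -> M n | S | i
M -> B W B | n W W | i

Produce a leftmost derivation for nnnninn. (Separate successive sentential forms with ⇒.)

S ⇒ nB ⇒ nnW ⇒ nnS ⇒ nnnW ⇒ nnnMn ⇒ nnnBWBn ⇒ nnnnWBn ⇒ nnnniBn ⇒ nnnninn

S ⇒ nB   [S -> n B]
nB ⇒ nnW   [B -> n W]
nnW ⇒ nnS   [W -> S]
nnS ⇒ nnnW   [S -> n W]
nnnW ⇒ nnnMn   [W -> M n]
nnnMn ⇒ nnnBWBn   [M -> B W B]
nnnBWBn ⇒ nnnnWBn   [B -> n]
nnnnWBn ⇒ nnnniBn   [W -> i]
nnnniBn ⇒ nnnninn   [B -> n]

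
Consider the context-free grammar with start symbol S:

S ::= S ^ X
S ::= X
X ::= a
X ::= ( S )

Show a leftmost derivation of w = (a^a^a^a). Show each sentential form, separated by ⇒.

S⇒X⇒(S)⇒(S^X)⇒(S^X^X)⇒(S^X^X^X)⇒(X^X^X^X)⇒(a^X^X^X)⇒(a^a^X^X)⇒(a^a^a^X)⇒(a^a^a^a)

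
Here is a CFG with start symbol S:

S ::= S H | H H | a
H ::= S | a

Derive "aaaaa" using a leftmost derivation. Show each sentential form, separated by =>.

S => HH   [S ::= H H]
HH => SH   [H ::= S]
SH => SHH   [S ::= S H]
SHH => SHHH   [S ::= S H]
SHHH => HHHHH   [S ::= H H]
HHHHH => SHHHH   [H ::= S]
SHHHH => aHHHH   [S ::= a]
aHHHH => aaHHH   [H ::= a]
aaHHH => aaSHH   [H ::= S]
aaSHH => aaaHH   [S ::= a]
aaaHH => aaaaH   [H ::= a]
aaaaH => aaaaa   [H ::= a]

S=>HH=>SH=>SHH=>SHHH=>HHHHH=>SHHHH=>aHHHH=>aaHHH=>aaSHH=>aaaHH=>aaaaH=>aaaaa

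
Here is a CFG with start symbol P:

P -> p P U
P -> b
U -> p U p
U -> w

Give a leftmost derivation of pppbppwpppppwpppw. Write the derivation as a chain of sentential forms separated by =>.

P=>pPU=>ppPUU=>pppPUUU=>pppbUUU=>pppbpUpUU=>pppbppUppUU=>pppbppwppUU=>pppbppwpppUpU=>pppbppwppppUppU=>pppbppwpppppUpppU=>pppbppwpppppwpppU=>pppbppwpppppwpppw

P => pPU   [P -> p P U]
pPU => ppPUU   [P -> p P U]
ppPUU => pppPUUU   [P -> p P U]
pppPUUU => pppbUUU   [P -> b]
pppbUUU => pppbpUpUU   [U -> p U p]
pppbpUpUU => pppbppUppUU   [U -> p U p]
pppbppUppUU => pppbppwppUU   [U -> w]
pppbppwppUU => pppbppwpppUpU   [U -> p U p]
pppbppwpppUpU => pppbppwppppUppU   [U -> p U p]
pppbppwppppUppU => pppbppwpppppUpppU   [U -> p U p]
pppbppwpppppUpppU => pppbppwpppppwpppU   [U -> w]
pppbppwpppppwpppU => pppbppwpppppwpppw   [U -> w]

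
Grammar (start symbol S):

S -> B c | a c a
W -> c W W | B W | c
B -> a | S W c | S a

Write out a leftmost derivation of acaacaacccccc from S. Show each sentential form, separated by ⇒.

S ⇒ Bc   [S -> B c]
Bc ⇒ SWcc   [B -> S W c]
SWcc ⇒ acaWcc   [S -> a c a]
acaWcc ⇒ acaBWcc   [W -> B W]
acaBWcc ⇒ acaSWcWcc   [B -> S W c]
acaSWcWcc ⇒ acaBcWcWcc   [S -> B c]
acaBcWcWcc ⇒ acaSacWcWcc   [B -> S a]
acaSacWcWcc ⇒ acaacaacWcWcc   [S -> a c a]
acaacaacWcWcc ⇒ acaacaacccWcc   [W -> c]
acaacaacccWcc ⇒ acaacaacccccc   [W -> c]

S ⇒ Bc ⇒ SWcc ⇒ acaWcc ⇒ acaBWcc ⇒ acaSWcWcc ⇒ acaBcWcWcc ⇒ acaSacWcWcc ⇒ acaacaacWcWcc ⇒ acaacaacccWcc ⇒ acaacaacccccc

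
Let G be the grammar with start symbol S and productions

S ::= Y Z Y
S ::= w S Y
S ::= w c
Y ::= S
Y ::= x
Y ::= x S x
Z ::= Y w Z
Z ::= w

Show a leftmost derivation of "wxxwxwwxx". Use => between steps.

S => wSY => wYZYY => wxZYY => wxYwZYY => wxSwZYY => wxYZYwZYY => wxxZYwZYY => wxxwYwZYY => wxxwxwZYY => wxxwxwwYY => wxxwxwwxY => wxxwxwwxx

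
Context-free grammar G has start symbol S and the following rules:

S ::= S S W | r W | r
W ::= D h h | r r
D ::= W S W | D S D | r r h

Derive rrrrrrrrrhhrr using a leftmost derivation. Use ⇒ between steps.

S ⇒ SSW   [S ::= S S W]
SSW ⇒ rWSW   [S ::= r W]
rWSW ⇒ rrrSW   [W ::= r r]
rrrSW ⇒ rrrrWW   [S ::= r W]
rrrrWW ⇒ rrrrDhhW   [W ::= D h h]
rrrrDhhW ⇒ rrrrWSWhhW   [D ::= W S W]
rrrrWSWhhW ⇒ rrrrrrSWhhW   [W ::= r r]
rrrrrrSWhhW ⇒ rrrrrrrWhhW   [S ::= r]
rrrrrrrWhhW ⇒ rrrrrrrrrhhW   [W ::= r r]
rrrrrrrrrhhW ⇒ rrrrrrrrrhhrr   [W ::= r r]

S⇒SSW⇒rWSW⇒rrrSW⇒rrrrWW⇒rrrrDhhW⇒rrrrWSWhhW⇒rrrrrrSWhhW⇒rrrrrrrWhhW⇒rrrrrrrrrhhW⇒rrrrrrrrrhhrr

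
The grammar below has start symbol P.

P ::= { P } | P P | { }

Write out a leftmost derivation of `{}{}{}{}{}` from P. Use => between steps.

P => PP => PPP => PPPP => PPPPP => {}PPPP => {}{}PPP => {}{}{}PP => {}{}{}{}P => {}{}{}{}{}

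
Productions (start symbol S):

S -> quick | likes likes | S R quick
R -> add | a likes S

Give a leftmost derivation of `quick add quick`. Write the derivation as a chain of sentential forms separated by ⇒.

S ⇒ S R quick ⇒ quick R quick ⇒ quick add quick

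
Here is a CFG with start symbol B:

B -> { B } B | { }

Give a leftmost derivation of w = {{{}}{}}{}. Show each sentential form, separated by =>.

B=>{B}B=>{{B}B}B=>{{{}}B}B=>{{{}}{}}B=>{{{}}{}}{}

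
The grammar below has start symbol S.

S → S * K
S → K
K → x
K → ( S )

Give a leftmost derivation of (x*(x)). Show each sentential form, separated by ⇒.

S⇒K⇒(S)⇒(S*K)⇒(K*K)⇒(x*K)⇒(x*(S))⇒(x*(K))⇒(x*(x))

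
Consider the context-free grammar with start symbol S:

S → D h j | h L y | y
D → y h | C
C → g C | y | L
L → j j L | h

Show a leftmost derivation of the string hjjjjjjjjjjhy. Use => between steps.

S => hLy   [S → h L y]
hLy => hjjLy   [L → j j L]
hjjLy => hjjjjLy   [L → j j L]
hjjjjLy => hjjjjjjLy   [L → j j L]
hjjjjjjLy => hjjjjjjjjLy   [L → j j L]
hjjjjjjjjLy => hjjjjjjjjjjLy   [L → j j L]
hjjjjjjjjjjLy => hjjjjjjjjjjhy   [L → h]

S => hLy => hjjLy => hjjjjLy => hjjjjjjLy => hjjjjjjjjLy => hjjjjjjjjjjLy => hjjjjjjjjjjhy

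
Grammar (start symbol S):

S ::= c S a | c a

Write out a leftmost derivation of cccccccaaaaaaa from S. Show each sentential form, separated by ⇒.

S ⇒ cSa ⇒ ccSaa ⇒ cccSaaa ⇒ ccccSaaaa ⇒ cccccSaaaaa ⇒ ccccccSaaaaaa ⇒ cccccccaaaaaaa

S ⇒ cSa   [S ::= c S a]
cSa ⇒ ccSaa   [S ::= c S a]
ccSaa ⇒ cccSaaa   [S ::= c S a]
cccSaaa ⇒ ccccSaaaa   [S ::= c S a]
ccccSaaaa ⇒ cccccSaaaaa   [S ::= c S a]
cccccSaaaaa ⇒ ccccccSaaaaaa   [S ::= c S a]
ccccccSaaaaaa ⇒ cccccccaaaaaaa   [S ::= c a]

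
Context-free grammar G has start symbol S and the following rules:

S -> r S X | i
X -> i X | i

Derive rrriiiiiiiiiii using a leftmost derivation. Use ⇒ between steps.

S⇒rSX⇒rrSXX⇒rrrSXXX⇒rrriXXX⇒rrriiXXX⇒rrriiiXXX⇒rrriiiiXXX⇒rrriiiiiXX⇒rrriiiiiiXX⇒rrriiiiiiiXX⇒rrriiiiiiiiXX⇒rrriiiiiiiiiXX⇒rrriiiiiiiiiiX⇒rrriiiiiiiiiii

S ⇒ rSX   [S -> r S X]
rSX ⇒ rrSXX   [S -> r S X]
rrSXX ⇒ rrrSXXX   [S -> r S X]
rrrSXXX ⇒ rrriXXX   [S -> i]
rrriXXX ⇒ rrriiXXX   [X -> i X]
rrriiXXX ⇒ rrriiiXXX   [X -> i X]
rrriiiXXX ⇒ rrriiiiXXX   [X -> i X]
rrriiiiXXX ⇒ rrriiiiiXX   [X -> i]
rrriiiiiXX ⇒ rrriiiiiiXX   [X -> i X]
rrriiiiiiXX ⇒ rrriiiiiiiXX   [X -> i X]
rrriiiiiiiXX ⇒ rrriiiiiiiiXX   [X -> i X]
rrriiiiiiiiXX ⇒ rrriiiiiiiiiXX   [X -> i X]
rrriiiiiiiiiXX ⇒ rrriiiiiiiiiiX   [X -> i]
rrriiiiiiiiiiX ⇒ rrriiiiiiiiiii   [X -> i]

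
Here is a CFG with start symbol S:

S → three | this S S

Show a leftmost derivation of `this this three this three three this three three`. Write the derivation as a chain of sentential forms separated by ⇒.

S ⇒ this S S   [S → this S S]
this S S ⇒ this this S S S   [S → this S S]
this this S S S ⇒ this this three S S   [S → three]
this this three S S ⇒ this this three this S S S   [S → this S S]
this this three this S S S ⇒ this this three this three S S   [S → three]
this this three this three S S ⇒ this this three this three three S   [S → three]
this this three this three three S ⇒ this this three this three three this S S   [S → this S S]
this this three this three three this S S ⇒ this this three this three three this three S   [S → three]
this this three this three three this three S ⇒ this this three this three three this three three   [S → three]

S ⇒ this S S ⇒ this this S S S ⇒ this this three S S ⇒ this this three this S S S ⇒ this this three this three S S ⇒ this this three this three three S ⇒ this this three this three three this S S ⇒ this this three this three three this three S ⇒ this this three this three three this three three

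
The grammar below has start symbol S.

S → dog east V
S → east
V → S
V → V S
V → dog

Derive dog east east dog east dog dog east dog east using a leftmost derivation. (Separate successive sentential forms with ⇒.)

S ⇒ dog east V ⇒ dog east V S ⇒ dog east S S ⇒ dog east east S ⇒ dog east east dog east V ⇒ dog east east dog east V S ⇒ dog east east dog east dog S ⇒ dog east east dog east dog dog east V ⇒ dog east east dog east dog dog east V S ⇒ dog east east dog east dog dog east dog S ⇒ dog east east dog east dog dog east dog east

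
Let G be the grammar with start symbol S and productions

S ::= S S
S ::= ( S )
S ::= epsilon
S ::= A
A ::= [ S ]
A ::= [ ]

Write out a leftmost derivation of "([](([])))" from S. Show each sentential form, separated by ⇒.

S ⇒ (S) ⇒ (SS) ⇒ (AS) ⇒ ([]S) ⇒ ([](S)) ⇒ ([]((S))) ⇒ ([]((A))) ⇒ ([](([S]))) ⇒ ([](([])))

S ⇒ (S)   [S ::= ( S )]
(S) ⇒ (SS)   [S ::= S S]
(SS) ⇒ (AS)   [S ::= A]
(AS) ⇒ ([]S)   [A ::= [ ]]
([]S) ⇒ ([](S))   [S ::= ( S )]
([](S)) ⇒ ([]((S)))   [S ::= ( S )]
([]((S))) ⇒ ([]((A)))   [S ::= A]
([]((A))) ⇒ ([](([S])))   [A ::= [ S ]]
([](([S]))) ⇒ ([](([])))   [S ::= epsilon]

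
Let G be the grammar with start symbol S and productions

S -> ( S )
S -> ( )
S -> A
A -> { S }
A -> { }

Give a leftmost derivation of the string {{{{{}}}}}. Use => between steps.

S => A   [S -> A]
A => {S}   [A -> { S }]
{S} => {A}   [S -> A]
{A} => {{S}}   [A -> { S }]
{{S}} => {{A}}   [S -> A]
{{A}} => {{{S}}}   [A -> { S }]
{{{S}}} => {{{A}}}   [S -> A]
{{{A}}} => {{{{S}}}}   [A -> { S }]
{{{{S}}}} => {{{{A}}}}   [S -> A]
{{{{A}}}} => {{{{{}}}}}   [A -> { }]

S=>A=>{S}=>{A}=>{{S}}=>{{A}}=>{{{S}}}=>{{{A}}}=>{{{{S}}}}=>{{{{A}}}}=>{{{{{}}}}}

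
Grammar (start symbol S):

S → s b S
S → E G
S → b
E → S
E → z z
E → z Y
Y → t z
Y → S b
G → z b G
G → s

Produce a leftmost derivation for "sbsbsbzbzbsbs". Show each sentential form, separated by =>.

S => sbS => sbsbS => sbsbsbS => sbsbsbEG => sbsbsbzYG => sbsbsbzSbG => sbsbsbzEGbG => sbsbsbzSGbG => sbsbsbzbGbG => sbsbsbzbzbGbG => sbsbsbzbzbsbG => sbsbsbzbzbsbs

S => sbS   [S → s b S]
sbS => sbsbS   [S → s b S]
sbsbS => sbsbsbS   [S → s b S]
sbsbsbS => sbsbsbEG   [S → E G]
sbsbsbEG => sbsbsbzYG   [E → z Y]
sbsbsbzYG => sbsbsbzSbG   [Y → S b]
sbsbsbzSbG => sbsbsbzEGbG   [S → E G]
sbsbsbzEGbG => sbsbsbzSGbG   [E → S]
sbsbsbzSGbG => sbsbsbzbGbG   [S → b]
sbsbsbzbGbG => sbsbsbzbzbGbG   [G → z b G]
sbsbsbzbzbGbG => sbsbsbzbzbsbG   [G → s]
sbsbsbzbzbsbG => sbsbsbzbzbsbs   [G → s]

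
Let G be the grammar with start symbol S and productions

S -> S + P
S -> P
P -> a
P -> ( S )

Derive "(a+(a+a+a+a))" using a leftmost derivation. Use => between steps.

S => P => (S) => (S+P) => (P+P) => (a+P) => (a+(S)) => (a+(S+P)) => (a+(S+P+P)) => (a+(S+P+P+P)) => (a+(P+P+P+P)) => (a+(a+P+P+P)) => (a+(a+a+P+P)) => (a+(a+a+a+P)) => (a+(a+a+a+a))

S => P   [S -> P]
P => (S)   [P -> ( S )]
(S) => (S+P)   [S -> S + P]
(S+P) => (P+P)   [S -> P]
(P+P) => (a+P)   [P -> a]
(a+P) => (a+(S))   [P -> ( S )]
(a+(S)) => (a+(S+P))   [S -> S + P]
(a+(S+P)) => (a+(S+P+P))   [S -> S + P]
(a+(S+P+P)) => (a+(S+P+P+P))   [S -> S + P]
(a+(S+P+P+P)) => (a+(P+P+P+P))   [S -> P]
(a+(P+P+P+P)) => (a+(a+P+P+P))   [P -> a]
(a+(a+P+P+P)) => (a+(a+a+P+P))   [P -> a]
(a+(a+a+P+P)) => (a+(a+a+a+P))   [P -> a]
(a+(a+a+a+P)) => (a+(a+a+a+a))   [P -> a]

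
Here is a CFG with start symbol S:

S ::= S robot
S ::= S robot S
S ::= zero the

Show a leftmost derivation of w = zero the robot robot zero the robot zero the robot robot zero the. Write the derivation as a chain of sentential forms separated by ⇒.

S ⇒ S robot S ⇒ S robot robot S ⇒ zero the robot robot S ⇒ zero the robot robot S robot S ⇒ zero the robot robot S robot robot S ⇒ zero the robot robot S robot S robot robot S ⇒ zero the robot robot zero the robot S robot robot S ⇒ zero the robot robot zero the robot zero the robot robot S ⇒ zero the robot robot zero the robot zero the robot robot zero the

S ⇒ S robot S   [S ::= S robot S]
S robot S ⇒ S robot robot S   [S ::= S robot]
S robot robot S ⇒ zero the robot robot S   [S ::= zero the]
zero the robot robot S ⇒ zero the robot robot S robot S   [S ::= S robot S]
zero the robot robot S robot S ⇒ zero the robot robot S robot robot S   [S ::= S robot]
zero the robot robot S robot robot S ⇒ zero the robot robot S robot S robot robot S   [S ::= S robot S]
zero the robot robot S robot S robot robot S ⇒ zero the robot robot zero the robot S robot robot S   [S ::= zero the]
zero the robot robot zero the robot S robot robot S ⇒ zero the robot robot zero the robot zero the robot robot S   [S ::= zero the]
zero the robot robot zero the robot zero the robot robot S ⇒ zero the robot robot zero the robot zero the robot robot zero the   [S ::= zero the]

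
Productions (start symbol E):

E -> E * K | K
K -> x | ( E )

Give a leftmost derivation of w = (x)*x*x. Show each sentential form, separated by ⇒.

E⇒E*K⇒E*K*K⇒K*K*K⇒(E)*K*K⇒(K)*K*K⇒(x)*K*K⇒(x)*x*K⇒(x)*x*x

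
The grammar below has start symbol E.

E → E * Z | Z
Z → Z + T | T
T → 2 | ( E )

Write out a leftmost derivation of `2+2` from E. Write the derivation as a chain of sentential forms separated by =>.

E => Z => Z+T => T+T => 2+T => 2+2

E => Z   [E → Z]
Z => Z+T   [Z → Z + T]
Z+T => T+T   [Z → T]
T+T => 2+T   [T → 2]
2+T => 2+2   [T → 2]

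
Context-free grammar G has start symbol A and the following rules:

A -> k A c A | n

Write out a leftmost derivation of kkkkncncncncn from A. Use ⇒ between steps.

A ⇒ kAcA   [A -> k A c A]
kAcA ⇒ kkAcAcA   [A -> k A c A]
kkAcAcA ⇒ kkkAcAcAcA   [A -> k A c A]
kkkAcAcAcA ⇒ kkkkAcAcAcAcA   [A -> k A c A]
kkkkAcAcAcAcA ⇒ kkkkncAcAcAcA   [A -> n]
kkkkncAcAcAcA ⇒ kkkkncncAcAcA   [A -> n]
kkkkncncAcAcA ⇒ kkkkncncncAcA   [A -> n]
kkkkncncncAcA ⇒ kkkkncncncncA   [A -> n]
kkkkncncncncA ⇒ kkkkncncncncn   [A -> n]

A ⇒ kAcA ⇒ kkAcAcA ⇒ kkkAcAcAcA ⇒ kkkkAcAcAcAcA ⇒ kkkkncAcAcAcA ⇒ kkkkncncAcAcA ⇒ kkkkncncncAcA ⇒ kkkkncncncncA ⇒ kkkkncncncncn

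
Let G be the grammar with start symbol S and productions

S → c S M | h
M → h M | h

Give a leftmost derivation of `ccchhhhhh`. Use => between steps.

S=>cSM=>ccSMM=>cccSMMM=>ccchMMM=>ccchhMMM=>ccchhhMMM=>ccchhhhMM=>ccchhhhhM=>ccchhhhhh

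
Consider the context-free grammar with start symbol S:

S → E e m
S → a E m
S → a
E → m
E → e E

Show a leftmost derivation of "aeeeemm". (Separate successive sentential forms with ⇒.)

S ⇒ aEm ⇒ aeEm ⇒ aeeEm ⇒ aeeeEm ⇒ aeeeeEm ⇒ aeeeemm

S ⇒ aEm   [S → a E m]
aEm ⇒ aeEm   [E → e E]
aeEm ⇒ aeeEm   [E → e E]
aeeEm ⇒ aeeeEm   [E → e E]
aeeeEm ⇒ aeeeeEm   [E → e E]
aeeeeEm ⇒ aeeeemm   [E → m]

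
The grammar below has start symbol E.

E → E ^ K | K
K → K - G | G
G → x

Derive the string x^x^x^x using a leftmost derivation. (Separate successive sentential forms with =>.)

E => E^K   [E → E ^ K]
E^K => E^K^K   [E → E ^ K]
E^K^K => E^K^K^K   [E → E ^ K]
E^K^K^K => K^K^K^K   [E → K]
K^K^K^K => G^K^K^K   [K → G]
G^K^K^K => x^K^K^K   [G → x]
x^K^K^K => x^G^K^K   [K → G]
x^G^K^K => x^x^K^K   [G → x]
x^x^K^K => x^x^G^K   [K → G]
x^x^G^K => x^x^x^K   [G → x]
x^x^x^K => x^x^x^G   [K → G]
x^x^x^G => x^x^x^x   [G → x]

E => E^K => E^K^K => E^K^K^K => K^K^K^K => G^K^K^K => x^K^K^K => x^G^K^K => x^x^K^K => x^x^G^K => x^x^x^K => x^x^x^G => x^x^x^x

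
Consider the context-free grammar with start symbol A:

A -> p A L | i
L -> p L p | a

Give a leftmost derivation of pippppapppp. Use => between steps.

A=>pAL=>piL=>pipLp=>pippLpp=>pipppLppp=>pippppLpppp=>pippppapppp

A => pAL   [A -> p A L]
pAL => piL   [A -> i]
piL => pipLp   [L -> p L p]
pipLp => pippLpp   [L -> p L p]
pippLpp => pipppLppp   [L -> p L p]
pipppLppp => pippppLpppp   [L -> p L p]
pippppLpppp => pippppapppp   [L -> a]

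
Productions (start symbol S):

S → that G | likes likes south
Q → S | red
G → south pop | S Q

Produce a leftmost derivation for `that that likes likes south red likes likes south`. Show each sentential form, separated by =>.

S => that G => that S Q => that that G Q => that that S Q Q => that that likes likes south Q Q => that that likes likes south red Q => that that likes likes south red S => that that likes likes south red likes likes south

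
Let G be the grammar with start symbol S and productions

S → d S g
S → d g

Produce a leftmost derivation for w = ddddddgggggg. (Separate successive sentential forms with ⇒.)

S ⇒ dSg   [S → d S g]
dSg ⇒ ddSgg   [S → d S g]
ddSgg ⇒ dddSggg   [S → d S g]
dddSggg ⇒ ddddSgggg   [S → d S g]
ddddSgggg ⇒ dddddSggggg   [S → d S g]
dddddSggggg ⇒ ddddddgggggg   [S → d g]

S⇒dSg⇒ddSgg⇒dddSggg⇒ddddSgggg⇒dddddSggggg⇒ddddddgggggg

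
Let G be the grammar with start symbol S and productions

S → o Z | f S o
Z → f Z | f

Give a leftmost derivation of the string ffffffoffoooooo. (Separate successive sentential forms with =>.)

S=>fSo=>ffSoo=>fffSooo=>ffffSoooo=>fffffSooooo=>ffffffSoooooo=>ffffffoZoooooo=>ffffffofZoooooo=>ffffffoffoooooo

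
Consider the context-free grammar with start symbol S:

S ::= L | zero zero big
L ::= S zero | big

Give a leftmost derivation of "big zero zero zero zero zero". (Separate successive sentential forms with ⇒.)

S ⇒ L ⇒ S zero ⇒ L zero ⇒ S zero zero ⇒ L zero zero ⇒ S zero zero zero ⇒ L zero zero zero ⇒ S zero zero zero zero ⇒ L zero zero zero zero ⇒ S zero zero zero zero zero ⇒ L zero zero zero zero zero ⇒ big zero zero zero zero zero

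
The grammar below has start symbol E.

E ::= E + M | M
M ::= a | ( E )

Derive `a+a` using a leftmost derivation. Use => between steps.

E => E+M   [E ::= E + M]
E+M => M+M   [E ::= M]
M+M => a+M   [M ::= a]
a+M => a+a   [M ::= a]

E=>E+M=>M+M=>a+M=>a+a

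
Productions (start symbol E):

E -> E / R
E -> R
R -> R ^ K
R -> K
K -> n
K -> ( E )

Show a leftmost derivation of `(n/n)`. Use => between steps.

E => R   [E -> R]
R => K   [R -> K]
K => (E)   [K -> ( E )]
(E) => (E/R)   [E -> E / R]
(E/R) => (R/R)   [E -> R]
(R/R) => (K/R)   [R -> K]
(K/R) => (n/R)   [K -> n]
(n/R) => (n/K)   [R -> K]
(n/K) => (n/n)   [K -> n]

E => R => K => (E) => (E/R) => (R/R) => (K/R) => (n/R) => (n/K) => (n/n)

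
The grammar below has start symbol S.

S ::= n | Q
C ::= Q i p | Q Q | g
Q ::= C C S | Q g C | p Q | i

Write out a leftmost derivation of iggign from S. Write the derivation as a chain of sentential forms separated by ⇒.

S ⇒ Q   [S ::= Q]
Q ⇒ CCS   [Q ::= C C S]
CCS ⇒ QQCS   [C ::= Q Q]
QQCS ⇒ QgCQCS   [Q ::= Q g C]
QgCQCS ⇒ igCQCS   [Q ::= i]
igCQCS ⇒ iggQCS   [C ::= g]
iggQCS ⇒ iggiCS   [Q ::= i]
iggiCS ⇒ iggigS   [C ::= g]
iggigS ⇒ iggign   [S ::= n]

S ⇒ Q ⇒ CCS ⇒ QQCS ⇒ QgCQCS ⇒ igCQCS ⇒ iggQCS ⇒ iggiCS ⇒ iggigS ⇒ iggign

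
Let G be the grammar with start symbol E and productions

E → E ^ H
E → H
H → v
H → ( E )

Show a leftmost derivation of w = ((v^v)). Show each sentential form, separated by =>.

E=>H=>(E)=>(H)=>((E))=>((E^H))=>((H^H))=>((v^H))=>((v^v))

E => H   [E → H]
H => (E)   [H → ( E )]
(E) => (H)   [E → H]
(H) => ((E))   [H → ( E )]
((E)) => ((E^H))   [E → E ^ H]
((E^H)) => ((H^H))   [E → H]
((H^H)) => ((v^H))   [H → v]
((v^H)) => ((v^v))   [H → v]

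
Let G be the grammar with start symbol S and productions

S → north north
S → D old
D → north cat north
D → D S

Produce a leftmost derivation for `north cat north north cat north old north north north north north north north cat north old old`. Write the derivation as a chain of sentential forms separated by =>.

S => D old => D S old => D S S old => D S S S old => D S S S S old => D S S S S S old => north cat north S S S S S old => north cat north D old S S S S old => north cat north north cat north old S S S S old => north cat north north cat north old north north S S S old => north cat north north cat north old north north north north S S old => north cat north north cat north old north north north north north north S old => north cat north north cat north old north north north north north north D old old => north cat north north cat north old north north north north north north north cat north old old

S => D old   [S → D old]
D old => D S old   [D → D S]
D S old => D S S old   [D → D S]
D S S old => D S S S old   [D → D S]
D S S S old => D S S S S old   [D → D S]
D S S S S old => D S S S S S old   [D → D S]
D S S S S S old => north cat north S S S S S old   [D → north cat north]
north cat north S S S S S old => north cat north D old S S S S old   [S → D old]
north cat north D old S S S S old => north cat north north cat north old S S S S old   [D → north cat north]
north cat north north cat north old S S S S old => north cat north north cat north old north north S S S old   [S → north north]
north cat north north cat north old north north S S S old => north cat north north cat north old north north north north S S old   [S → north north]
north cat north north cat north old north north north north S S old => north cat north north cat north old north north north north north north S old   [S → north north]
north cat north north cat north old north north north north north north S old => north cat north north cat north old north north north north north north D old old   [S → D old]
north cat north north cat north old north north north north north north D old old => north cat north north cat north old north north north north north north north cat north old old   [D → north cat north]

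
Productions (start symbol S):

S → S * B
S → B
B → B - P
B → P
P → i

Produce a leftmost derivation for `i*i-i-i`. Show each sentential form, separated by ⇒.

S⇒S*B⇒B*B⇒P*B⇒i*B⇒i*B-P⇒i*B-P-P⇒i*P-P-P⇒i*i-P-P⇒i*i-i-P⇒i*i-i-i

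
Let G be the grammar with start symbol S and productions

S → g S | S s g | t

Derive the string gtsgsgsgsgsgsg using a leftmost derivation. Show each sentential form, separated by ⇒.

S ⇒ Ssg   [S → S s g]
Ssg ⇒ Ssgsg   [S → S s g]
Ssgsg ⇒ Ssgsgsg   [S → S s g]
Ssgsgsg ⇒ gSsgsgsg   [S → g S]
gSsgsgsg ⇒ gSsgsgsgsg   [S → S s g]
gSsgsgsgsg ⇒ gSsgsgsgsgsg   [S → S s g]
gSsgsgsgsgsg ⇒ gSsgsgsgsgsgsg   [S → S s g]
gSsgsgsgsgsgsg ⇒ gtsgsgsgsgsgsg   [S → t]

S ⇒ Ssg ⇒ Ssgsg ⇒ Ssgsgsg ⇒ gSsgsgsg ⇒ gSsgsgsgsg ⇒ gSsgsgsgsgsg ⇒ gSsgsgsgsgsgsg ⇒ gtsgsgsgsgsgsg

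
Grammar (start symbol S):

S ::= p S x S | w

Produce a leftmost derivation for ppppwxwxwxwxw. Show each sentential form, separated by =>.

S => pSxS => ppSxSxS => pppSxSxSxS => ppppSxSxSxSxS => ppppwxSxSxSxS => ppppwxwxSxSxS => ppppwxwxwxSxS => ppppwxwxwxwxS => ppppwxwxwxwxw

S => pSxS   [S ::= p S x S]
pSxS => ppSxSxS   [S ::= p S x S]
ppSxSxS => pppSxSxSxS   [S ::= p S x S]
pppSxSxSxS => ppppSxSxSxSxS   [S ::= p S x S]
ppppSxSxSxSxS => ppppwxSxSxSxS   [S ::= w]
ppppwxSxSxSxS => ppppwxwxSxSxS   [S ::= w]
ppppwxwxSxSxS => ppppwxwxwxSxS   [S ::= w]
ppppwxwxwxSxS => ppppwxwxwxwxS   [S ::= w]
ppppwxwxwxwxS => ppppwxwxwxwxw   [S ::= w]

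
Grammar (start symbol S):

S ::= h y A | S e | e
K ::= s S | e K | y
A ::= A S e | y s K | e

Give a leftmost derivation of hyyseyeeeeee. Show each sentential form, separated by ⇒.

S ⇒ Se ⇒ See ⇒ hyAee ⇒ hyASeee ⇒ hyASeSeee ⇒ hyysKSeSeee ⇒ hyyseKSeSeee ⇒ hyyseySeSeee ⇒ hyyseyeeSeee ⇒ hyyseyeeeeee

S ⇒ Se   [S ::= S e]
Se ⇒ See   [S ::= S e]
See ⇒ hyAee   [S ::= h y A]
hyAee ⇒ hyASeee   [A ::= A S e]
hyASeee ⇒ hyASeSeee   [A ::= A S e]
hyASeSeee ⇒ hyysKSeSeee   [A ::= y s K]
hyysKSeSeee ⇒ hyyseKSeSeee   [K ::= e K]
hyyseKSeSeee ⇒ hyyseySeSeee   [K ::= y]
hyyseySeSeee ⇒ hyyseyeeSeee   [S ::= e]
hyyseyeeSeee ⇒ hyyseyeeeeee   [S ::= e]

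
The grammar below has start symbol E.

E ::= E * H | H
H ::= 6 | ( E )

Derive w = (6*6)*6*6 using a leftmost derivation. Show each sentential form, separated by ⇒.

E ⇒ E*H   [E ::= E * H]
E*H ⇒ E*H*H   [E ::= E * H]
E*H*H ⇒ H*H*H   [E ::= H]
H*H*H ⇒ (E)*H*H   [H ::= ( E )]
(E)*H*H ⇒ (E*H)*H*H   [E ::= E * H]
(E*H)*H*H ⇒ (H*H)*H*H   [E ::= H]
(H*H)*H*H ⇒ (6*H)*H*H   [H ::= 6]
(6*H)*H*H ⇒ (6*6)*H*H   [H ::= 6]
(6*6)*H*H ⇒ (6*6)*6*H   [H ::= 6]
(6*6)*6*H ⇒ (6*6)*6*6   [H ::= 6]

E⇒E*H⇒E*H*H⇒H*H*H⇒(E)*H*H⇒(E*H)*H*H⇒(H*H)*H*H⇒(6*H)*H*H⇒(6*6)*H*H⇒(6*6)*6*H⇒(6*6)*6*6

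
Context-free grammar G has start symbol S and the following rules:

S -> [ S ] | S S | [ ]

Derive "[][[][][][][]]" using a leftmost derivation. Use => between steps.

S=>SS=>[]S=>[][S]=>[][SS]=>[][SSS]=>[][SSSS]=>[][SSSSS]=>[][[]SSSS]=>[][[][]SSS]=>[][[][][]SS]=>[][[][][][]S]=>[][[][][][][]]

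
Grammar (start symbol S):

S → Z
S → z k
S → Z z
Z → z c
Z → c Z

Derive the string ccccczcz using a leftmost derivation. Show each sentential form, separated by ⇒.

S⇒Zz⇒cZz⇒ccZz⇒cccZz⇒ccccZz⇒cccccZz⇒ccccczcz

S ⇒ Zz   [S → Z z]
Zz ⇒ cZz   [Z → c Z]
cZz ⇒ ccZz   [Z → c Z]
ccZz ⇒ cccZz   [Z → c Z]
cccZz ⇒ ccccZz   [Z → c Z]
ccccZz ⇒ cccccZz   [Z → c Z]
cccccZz ⇒ ccccczcz   [Z → z c]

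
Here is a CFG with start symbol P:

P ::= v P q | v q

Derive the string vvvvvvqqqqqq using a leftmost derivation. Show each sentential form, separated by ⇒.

P ⇒ vPq ⇒ vvPqq ⇒ vvvPqqq ⇒ vvvvPqqqq ⇒ vvvvvPqqqqq ⇒ vvvvvvqqqqqq

P ⇒ vPq   [P ::= v P q]
vPq ⇒ vvPqq   [P ::= v P q]
vvPqq ⇒ vvvPqqq   [P ::= v P q]
vvvPqqq ⇒ vvvvPqqqq   [P ::= v P q]
vvvvPqqqq ⇒ vvvvvPqqqqq   [P ::= v P q]
vvvvvPqqqqq ⇒ vvvvvvqqqqqq   [P ::= v q]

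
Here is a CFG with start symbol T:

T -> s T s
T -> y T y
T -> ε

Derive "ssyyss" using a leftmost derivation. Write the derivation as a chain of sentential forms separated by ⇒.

T ⇒ sTs   [T -> s T s]
sTs ⇒ ssTss   [T -> s T s]
ssTss ⇒ ssyTyss   [T -> y T y]
ssyTyss ⇒ ssyyss   [T -> ε]

T ⇒ sTs ⇒ ssTss ⇒ ssyTyss ⇒ ssyyss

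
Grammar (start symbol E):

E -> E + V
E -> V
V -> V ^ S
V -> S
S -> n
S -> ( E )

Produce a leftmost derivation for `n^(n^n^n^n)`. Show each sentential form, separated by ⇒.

E ⇒ V ⇒ V^S ⇒ S^S ⇒ n^S ⇒ n^(E) ⇒ n^(V) ⇒ n^(V^S) ⇒ n^(V^S^S) ⇒ n^(V^S^S^S) ⇒ n^(S^S^S^S) ⇒ n^(n^S^S^S) ⇒ n^(n^n^S^S) ⇒ n^(n^n^n^S) ⇒ n^(n^n^n^n)

E ⇒ V   [E -> V]
V ⇒ V^S   [V -> V ^ S]
V^S ⇒ S^S   [V -> S]
S^S ⇒ n^S   [S -> n]
n^S ⇒ n^(E)   [S -> ( E )]
n^(E) ⇒ n^(V)   [E -> V]
n^(V) ⇒ n^(V^S)   [V -> V ^ S]
n^(V^S) ⇒ n^(V^S^S)   [V -> V ^ S]
n^(V^S^S) ⇒ n^(V^S^S^S)   [V -> V ^ S]
n^(V^S^S^S) ⇒ n^(S^S^S^S)   [V -> S]
n^(S^S^S^S) ⇒ n^(n^S^S^S)   [S -> n]
n^(n^S^S^S) ⇒ n^(n^n^S^S)   [S -> n]
n^(n^n^S^S) ⇒ n^(n^n^n^S)   [S -> n]
n^(n^n^n^S) ⇒ n^(n^n^n^n)   [S -> n]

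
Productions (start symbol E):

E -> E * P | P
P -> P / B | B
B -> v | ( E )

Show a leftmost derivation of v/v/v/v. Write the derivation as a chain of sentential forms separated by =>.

E => P   [E -> P]
P => P/B   [P -> P / B]
P/B => P/B/B   [P -> P / B]
P/B/B => P/B/B/B   [P -> P / B]
P/B/B/B => B/B/B/B   [P -> B]
B/B/B/B => v/B/B/B   [B -> v]
v/B/B/B => v/v/B/B   [B -> v]
v/v/B/B => v/v/v/B   [B -> v]
v/v/v/B => v/v/v/v   [B -> v]

E => P => P/B => P/B/B => P/B/B/B => B/B/B/B => v/B/B/B => v/v/B/B => v/v/v/B => v/v/v/v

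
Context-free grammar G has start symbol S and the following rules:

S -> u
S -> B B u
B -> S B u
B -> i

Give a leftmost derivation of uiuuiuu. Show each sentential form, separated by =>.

S => BBu => SBuBu => uBuBu => uiuBu => uiuSBuu => uiuuBuu => uiuuiuu

S => BBu   [S -> B B u]
BBu => SBuBu   [B -> S B u]
SBuBu => uBuBu   [S -> u]
uBuBu => uiuBu   [B -> i]
uiuBu => uiuSBuu   [B -> S B u]
uiuSBuu => uiuuBuu   [S -> u]
uiuuBuu => uiuuiuu   [B -> i]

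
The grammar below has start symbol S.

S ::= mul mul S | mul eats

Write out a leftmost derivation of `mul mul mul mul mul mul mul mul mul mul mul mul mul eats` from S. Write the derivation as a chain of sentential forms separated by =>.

S => mul mul S   [S ::= mul mul S]
mul mul S => mul mul mul mul S   [S ::= mul mul S]
mul mul mul mul S => mul mul mul mul mul mul S   [S ::= mul mul S]
mul mul mul mul mul mul S => mul mul mul mul mul mul mul mul S   [S ::= mul mul S]
mul mul mul mul mul mul mul mul S => mul mul mul mul mul mul mul mul mul mul S   [S ::= mul mul S]
mul mul mul mul mul mul mul mul mul mul S => mul mul mul mul mul mul mul mul mul mul mul mul S   [S ::= mul mul S]
mul mul mul mul mul mul mul mul mul mul mul mul S => mul mul mul mul mul mul mul mul mul mul mul mul mul eats   [S ::= mul eats]

S => mul mul S => mul mul mul mul S => mul mul mul mul mul mul S => mul mul mul mul mul mul mul mul S => mul mul mul mul mul mul mul mul mul mul S => mul mul mul mul mul mul mul mul mul mul mul mul S => mul mul mul mul mul mul mul mul mul mul mul mul mul eats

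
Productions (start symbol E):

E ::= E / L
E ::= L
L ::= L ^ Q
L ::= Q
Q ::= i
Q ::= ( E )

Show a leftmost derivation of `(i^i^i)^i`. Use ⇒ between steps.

E ⇒ L ⇒ L^Q ⇒ Q^Q ⇒ (E)^Q ⇒ (L)^Q ⇒ (L^Q)^Q ⇒ (L^Q^Q)^Q ⇒ (Q^Q^Q)^Q ⇒ (i^Q^Q)^Q ⇒ (i^i^Q)^Q ⇒ (i^i^i)^Q ⇒ (i^i^i)^i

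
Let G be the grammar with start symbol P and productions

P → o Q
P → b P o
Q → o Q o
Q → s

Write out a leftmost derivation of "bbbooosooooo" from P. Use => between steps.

P=>bPo=>bbPoo=>bbbPooo=>bbboQooo=>bbbooQoooo=>bbboooQooooo=>bbbooosooooo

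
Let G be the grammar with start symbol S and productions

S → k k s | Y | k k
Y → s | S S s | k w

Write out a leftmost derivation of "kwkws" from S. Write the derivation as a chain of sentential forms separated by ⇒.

S⇒Y⇒SSs⇒YSs⇒kwSs⇒kwYs⇒kwkws

S ⇒ Y   [S → Y]
Y ⇒ SSs   [Y → S S s]
SSs ⇒ YSs   [S → Y]
YSs ⇒ kwSs   [Y → k w]
kwSs ⇒ kwYs   [S → Y]
kwYs ⇒ kwkws   [Y → k w]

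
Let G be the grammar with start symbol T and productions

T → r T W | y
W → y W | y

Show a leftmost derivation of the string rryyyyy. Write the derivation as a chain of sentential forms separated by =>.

T => rTW => rrTWW => rryWW => rryyWW => rryyyWW => rryyyyW => rryyyyy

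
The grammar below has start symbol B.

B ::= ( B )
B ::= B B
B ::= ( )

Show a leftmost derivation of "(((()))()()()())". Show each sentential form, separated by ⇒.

B ⇒ (B)   [B ::= ( B )]
(B) ⇒ (BB)   [B ::= B B]
(BB) ⇒ (BBB)   [B ::= B B]
(BBB) ⇒ (BBBB)   [B ::= B B]
(BBBB) ⇒ (BBBBB)   [B ::= B B]
(BBBBB) ⇒ ((B)BBBB)   [B ::= ( B )]
((B)BBBB) ⇒ (((B))BBBB)   [B ::= ( B )]
(((B))BBBB) ⇒ (((()))BBBB)   [B ::= ( )]
(((()))BBBB) ⇒ (((()))()BBB)   [B ::= ( )]
(((()))()BBB) ⇒ (((()))()()BB)   [B ::= ( )]
(((()))()()BB) ⇒ (((()))()()()B)   [B ::= ( )]
(((()))()()()B) ⇒ (((()))()()()())   [B ::= ( )]

B ⇒ (B) ⇒ (BB) ⇒ (BBB) ⇒ (BBBB) ⇒ (BBBBB) ⇒ ((B)BBBB) ⇒ (((B))BBBB) ⇒ (((()))BBBB) ⇒ (((()))()BBB) ⇒ (((()))()()BB) ⇒ (((()))()()()B) ⇒ (((()))()()()())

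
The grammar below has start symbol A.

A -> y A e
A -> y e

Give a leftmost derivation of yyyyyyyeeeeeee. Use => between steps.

A => yAe   [A -> y A e]
yAe => yyAee   [A -> y A e]
yyAee => yyyAeee   [A -> y A e]
yyyAeee => yyyyAeeee   [A -> y A e]
yyyyAeeee => yyyyyAeeeee   [A -> y A e]
yyyyyAeeeee => yyyyyyAeeeeee   [A -> y A e]
yyyyyyAeeeeee => yyyyyyyeeeeeee   [A -> y e]

A=>yAe=>yyAee=>yyyAeee=>yyyyAeeee=>yyyyyAeeeee=>yyyyyyAeeeeee=>yyyyyyyeeeeeee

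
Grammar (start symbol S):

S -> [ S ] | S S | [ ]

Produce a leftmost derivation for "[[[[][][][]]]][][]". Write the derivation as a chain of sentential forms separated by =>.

S => SS   [S -> S S]
SS => SSS   [S -> S S]
SSS => [S]SS   [S -> [ S ]]
[S]SS => [[S]]SS   [S -> [ S ]]
[[S]]SS => [[[S]]]SS   [S -> [ S ]]
[[[S]]]SS => [[[SS]]]SS   [S -> S S]
[[[SS]]]SS => [[[[]S]]]SS   [S -> [ ]]
[[[[]S]]]SS => [[[[]SS]]]SS   [S -> S S]
[[[[]SS]]]SS => [[[[]SSS]]]SS   [S -> S S]
[[[[]SSS]]]SS => [[[[][]SS]]]SS   [S -> [ ]]
[[[[][]SS]]]SS => [[[[][][]S]]]SS   [S -> [ ]]
[[[[][][]S]]]SS => [[[[][][][]]]]SS   [S -> [ ]]
[[[[][][][]]]]SS => [[[[][][][]]]][]S   [S -> [ ]]
[[[[][][][]]]][]S => [[[[][][][]]]][][]   [S -> [ ]]

S=>SS=>SSS=>[S]SS=>[[S]]SS=>[[[S]]]SS=>[[[SS]]]SS=>[[[[]S]]]SS=>[[[[]SS]]]SS=>[[[[]SSS]]]SS=>[[[[][]SS]]]SS=>[[[[][][]S]]]SS=>[[[[][][][]]]]SS=>[[[[][][][]]]][]S=>[[[[][][][]]]][][]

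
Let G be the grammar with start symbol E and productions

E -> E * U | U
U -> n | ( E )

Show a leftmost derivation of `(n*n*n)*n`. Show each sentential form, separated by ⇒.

E ⇒ E*U ⇒ U*U ⇒ (E)*U ⇒ (E*U)*U ⇒ (E*U*U)*U ⇒ (U*U*U)*U ⇒ (n*U*U)*U ⇒ (n*n*U)*U ⇒ (n*n*n)*U ⇒ (n*n*n)*n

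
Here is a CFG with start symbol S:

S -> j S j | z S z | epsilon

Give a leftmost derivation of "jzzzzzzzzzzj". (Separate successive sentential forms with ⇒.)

S ⇒ jSj   [S -> j S j]
jSj ⇒ jzSzj   [S -> z S z]
jzSzj ⇒ jzzSzzj   [S -> z S z]
jzzSzzj ⇒ jzzzSzzzj   [S -> z S z]
jzzzSzzzj ⇒ jzzzzSzzzzj   [S -> z S z]
jzzzzSzzzzj ⇒ jzzzzzSzzzzzj   [S -> z S z]
jzzzzzSzzzzzj ⇒ jzzzzzzzzzzj   [S -> epsilon]

S ⇒ jSj ⇒ jzSzj ⇒ jzzSzzj ⇒ jzzzSzzzj ⇒ jzzzzSzzzzj ⇒ jzzzzzSzzzzzj ⇒ jzzzzzzzzzzj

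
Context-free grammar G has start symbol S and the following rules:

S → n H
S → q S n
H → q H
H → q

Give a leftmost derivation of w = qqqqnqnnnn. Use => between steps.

S => qSn => qqSnn => qqqSnnn => qqqqSnnnn => qqqqnHnnnn => qqqqnqnnnn

S => qSn   [S → q S n]
qSn => qqSnn   [S → q S n]
qqSnn => qqqSnnn   [S → q S n]
qqqSnnn => qqqqSnnnn   [S → q S n]
qqqqSnnnn => qqqqnHnnnn   [S → n H]
qqqqnHnnnn => qqqqnqnnnn   [H → q]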